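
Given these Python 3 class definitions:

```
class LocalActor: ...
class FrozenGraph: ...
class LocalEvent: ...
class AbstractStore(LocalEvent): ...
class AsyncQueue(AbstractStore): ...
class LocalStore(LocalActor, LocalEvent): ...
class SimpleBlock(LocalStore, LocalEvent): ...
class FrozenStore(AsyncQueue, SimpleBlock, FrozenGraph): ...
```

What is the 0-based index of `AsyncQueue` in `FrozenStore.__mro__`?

1

L[FrozenStore] = FrozenStore + merge(L[AsyncQueue], L[SimpleBlock], L[FrozenGraph], [AsyncQueue SimpleBlock FrozenGraph])
  take AsyncQueue:  [AsyncQueue AbstractStore LocalEvent object] + [SimpleBlock LocalStore LocalActor LocalEvent object] + [FrozenGraph object] + [AsyncQueue SimpleBlock FrozenGraph]
  take AbstractStore:  [AbstractStore LocalEvent object] + [SimpleBlock LocalStore LocalActor LocalEvent object] + [FrozenGraph object] + [SimpleBlock FrozenGraph]
  take SimpleBlock:  [LocalEvent object] + [SimpleBlock LocalStore LocalActor LocalEvent object] + [FrozenGraph object] + [SimpleBlock FrozenGraph]
  take LocalStore:  [LocalEvent object] + [LocalStore LocalActor LocalEvent object] + [FrozenGraph object] + [FrozenGraph]
  take LocalActor:  [LocalEvent object] + [LocalActor LocalEvent object] + [FrozenGraph object] + [FrozenGraph]
  take LocalEvent:  [LocalEvent object] + [LocalEvent object] + [FrozenGraph object] + [FrozenGraph]
  take FrozenGraph:  [object] + [object] + [FrozenGraph object] + [FrozenGraph]
  take object:  [object] + [object] + [object]
MRO: FrozenStore AsyncQueue AbstractStore SimpleBlock LocalStore LocalActor LocalEvent FrozenGraph object
AsyncQueue sits at index 1.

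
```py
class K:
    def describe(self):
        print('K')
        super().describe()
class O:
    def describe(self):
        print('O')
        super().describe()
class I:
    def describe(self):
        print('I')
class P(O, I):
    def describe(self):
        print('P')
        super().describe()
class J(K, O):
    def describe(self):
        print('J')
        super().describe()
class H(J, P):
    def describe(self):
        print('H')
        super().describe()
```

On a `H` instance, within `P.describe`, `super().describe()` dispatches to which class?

L[H] = H + merge(L[J], L[P], [J P])
  take J:  [J K O object] + [P O I object] + [J P]
  take K:  [K O object] + [P O I object] + [P]
  take P:  [O object] + [P O I object] + [P]
  take O:  [O object] + [O I object]
  take I:  [object] + [I object]
  take object:  [object] + [object]
MRO: H J K P O I object
super() in P.describe on a H instance goes to the class after P in H's MRO: O.

O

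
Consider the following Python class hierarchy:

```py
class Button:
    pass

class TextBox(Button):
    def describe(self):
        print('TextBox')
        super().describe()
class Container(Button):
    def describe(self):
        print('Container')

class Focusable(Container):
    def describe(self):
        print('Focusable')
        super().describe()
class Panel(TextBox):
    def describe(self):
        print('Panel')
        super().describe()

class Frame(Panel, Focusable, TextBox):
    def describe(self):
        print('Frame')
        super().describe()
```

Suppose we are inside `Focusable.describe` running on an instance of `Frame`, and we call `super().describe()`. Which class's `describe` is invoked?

L[Frame] = Frame + merge(L[Panel], L[Focusable], L[TextBox], [Panel Focusable TextBox])
  take Panel:  [Panel TextBox Button object] + [Focusable Container Button object] + [TextBox Button object] + [Panel Focusable TextBox]
  take Focusable:  [TextBox Button object] + [Focusable Container Button object] + [TextBox Button object] + [Focusable TextBox]
  take TextBox:  [TextBox Button object] + [Container Button object] + [TextBox Button object] + [TextBox]
  take Container:  [Button object] + [Container Button object] + [Button object]
  take Button:  [Button object] + [Button object] + [Button object]
  take object:  [object] + [object] + [object]
MRO: Frame Panel Focusable TextBox Container Button object
super() in Focusable.describe on a Frame instance goes to the class after Focusable in Frame's MRO: TextBox.

TextBox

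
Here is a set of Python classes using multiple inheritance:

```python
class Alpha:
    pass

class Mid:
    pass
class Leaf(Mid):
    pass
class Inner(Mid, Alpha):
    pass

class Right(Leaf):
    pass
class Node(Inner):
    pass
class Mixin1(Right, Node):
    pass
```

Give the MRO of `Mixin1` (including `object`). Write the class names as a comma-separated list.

L[Mixin1] = Mixin1 + merge(L[Right], L[Node], [Right Node])
  take Right:  [Right Leaf Mid object] + [Node Inner Mid Alpha object] + [Right Node]
  take Leaf:  [Leaf Mid object] + [Node Inner Mid Alpha object] + [Node]
  take Node:  [Mid object] + [Node Inner Mid Alpha object] + [Node]
  take Inner:  [Mid object] + [Inner Mid Alpha object]
  take Mid:  [Mid object] + [Mid Alpha object]
  take Alpha:  [object] + [Alpha object]
  take object:  [object] + [object]

Mixin1, Right, Leaf, Node, Inner, Mid, Alpha, object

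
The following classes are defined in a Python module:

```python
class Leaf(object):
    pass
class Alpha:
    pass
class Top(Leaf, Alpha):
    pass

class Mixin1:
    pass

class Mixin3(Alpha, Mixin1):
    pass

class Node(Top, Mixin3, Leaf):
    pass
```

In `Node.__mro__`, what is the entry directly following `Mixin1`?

object

L[Node] = Node + merge(L[Top], L[Mixin3], L[Leaf], [Top Mixin3 Leaf])
  take Top:  [Top Leaf Alpha object] + [Mixin3 Alpha Mixin1 object] + [Leaf object] + [Top Mixin3 Leaf]
  take Mixin3:  [Leaf Alpha object] + [Mixin3 Alpha Mixin1 object] + [Leaf object] + [Mixin3 Leaf]
  take Leaf:  [Leaf Alpha object] + [Alpha Mixin1 object] + [Leaf object] + [Leaf]
  take Alpha:  [Alpha object] + [Alpha Mixin1 object] + [object]
  take Mixin1:  [object] + [Mixin1 object] + [object]
  take object:  [object] + [object] + [object]
MRO: Node Top Mixin3 Leaf Alpha Mixin1 object
Mixin1 is at position 5; next is object.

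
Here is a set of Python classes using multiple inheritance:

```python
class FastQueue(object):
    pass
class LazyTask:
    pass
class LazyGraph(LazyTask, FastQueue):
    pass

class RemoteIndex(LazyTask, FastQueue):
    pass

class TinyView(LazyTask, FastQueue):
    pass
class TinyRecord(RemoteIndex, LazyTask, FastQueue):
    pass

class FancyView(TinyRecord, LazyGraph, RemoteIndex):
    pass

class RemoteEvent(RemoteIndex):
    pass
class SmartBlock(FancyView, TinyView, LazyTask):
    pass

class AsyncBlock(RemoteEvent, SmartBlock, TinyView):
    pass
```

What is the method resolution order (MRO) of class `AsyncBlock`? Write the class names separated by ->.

AsyncBlock -> RemoteEvent -> SmartBlock -> FancyView -> TinyRecord -> LazyGraph -> RemoteIndex -> TinyView -> LazyTask -> FastQueue -> object

L[AsyncBlock] = AsyncBlock + merge(L[RemoteEvent], L[SmartBlock], L[TinyView], [RemoteEvent SmartBlock TinyView])
  take RemoteEvent:  [RemoteEvent RemoteIndex LazyTask FastQueue object] + [SmartBlock FancyView TinyRecord LazyGraph RemoteIndex TinyView LazyTask FastQueue object] + [TinyView LazyTask FastQueue object] + [RemoteEvent SmartBlock TinyView]
  take SmartBlock:  [RemoteIndex LazyTask FastQueue object] + [SmartBlock FancyView TinyRecord LazyGraph RemoteIndex TinyView LazyTask FastQueue object] + [TinyView LazyTask FastQueue object] + [SmartBlock TinyView]
  take FancyView:  [RemoteIndex LazyTask FastQueue object] + [FancyView TinyRecord LazyGraph RemoteIndex TinyView LazyTask FastQueue object] + [TinyView LazyTask FastQueue object] + [TinyView]
  take TinyRecord:  [RemoteIndex LazyTask FastQueue object] + [TinyRecord LazyGraph RemoteIndex TinyView LazyTask FastQueue object] + [TinyView LazyTask FastQueue object] + [TinyView]
  take LazyGraph:  [RemoteIndex LazyTask FastQueue object] + [LazyGraph RemoteIndex TinyView LazyTask FastQueue object] + [TinyView LazyTask FastQueue object] + [TinyView]
  take RemoteIndex:  [RemoteIndex LazyTask FastQueue object] + [RemoteIndex TinyView LazyTask FastQueue object] + [TinyView LazyTask FastQueue object] + [TinyView]
  take TinyView:  [LazyTask FastQueue object] + [TinyView LazyTask FastQueue object] + [TinyView LazyTask FastQueue object] + [TinyView]
  take LazyTask:  [LazyTask FastQueue object] + [LazyTask FastQueue object] + [LazyTask FastQueue object]
  take FastQueue:  [FastQueue object] + [FastQueue object] + [FastQueue object]
  take object:  [object] + [object] + [object]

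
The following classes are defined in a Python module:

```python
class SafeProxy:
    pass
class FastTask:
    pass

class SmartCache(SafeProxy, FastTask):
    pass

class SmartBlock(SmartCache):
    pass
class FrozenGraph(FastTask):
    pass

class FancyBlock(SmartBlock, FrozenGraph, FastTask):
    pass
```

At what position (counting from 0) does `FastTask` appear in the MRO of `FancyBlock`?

L[FancyBlock] = FancyBlock + merge(L[SmartBlock], L[FrozenGraph], L[FastTask], [SmartBlock FrozenGraph FastTask])
  take SmartBlock:  [SmartBlock SmartCache SafeProxy FastTask object] + [FrozenGraph FastTask object] + [FastTask object] + [SmartBlock FrozenGraph FastTask]
  take SmartCache:  [SmartCache SafeProxy FastTask object] + [FrozenGraph FastTask object] + [FastTask object] + [FrozenGraph FastTask]
  take SafeProxy:  [SafeProxy FastTask object] + [FrozenGraph FastTask object] + [FastTask object] + [FrozenGraph FastTask]
  take FrozenGraph:  [FastTask object] + [FrozenGraph FastTask object] + [FastTask object] + [FrozenGraph FastTask]
  take FastTask:  [FastTask object] + [FastTask object] + [FastTask object] + [FastTask]
  take object:  [object] + [object] + [object]
MRO: FancyBlock SmartBlock SmartCache SafeProxy FrozenGraph FastTask object
FastTask sits at index 5.

5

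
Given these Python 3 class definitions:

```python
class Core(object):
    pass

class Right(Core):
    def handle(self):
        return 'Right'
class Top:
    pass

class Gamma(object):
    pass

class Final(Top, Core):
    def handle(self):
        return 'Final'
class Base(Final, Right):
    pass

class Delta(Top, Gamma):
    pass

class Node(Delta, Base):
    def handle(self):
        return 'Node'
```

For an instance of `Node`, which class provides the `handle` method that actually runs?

L[Node] = Node + merge(L[Delta], L[Base], [Delta Base])
  take Delta:  [Delta Top Gamma object] + [Base Final Top Right Core object] + [Delta Base]
  take Base:  [Top Gamma object] + [Base Final Top Right Core object] + [Base]
  take Final:  [Top Gamma object] + [Final Top Right Core object]
  take Top:  [Top Gamma object] + [Top Right Core object]
  take Gamma:  [Gamma object] + [Right Core object]
  take Right:  [object] + [Right Core object]
  take Core:  [object] + [Core object]
  take object:  [object] + [object]
MRO: Node Delta Base Final Top Gamma Right Core object
handle is defined in: Final, Node, Right. First along the MRO is Node.

Node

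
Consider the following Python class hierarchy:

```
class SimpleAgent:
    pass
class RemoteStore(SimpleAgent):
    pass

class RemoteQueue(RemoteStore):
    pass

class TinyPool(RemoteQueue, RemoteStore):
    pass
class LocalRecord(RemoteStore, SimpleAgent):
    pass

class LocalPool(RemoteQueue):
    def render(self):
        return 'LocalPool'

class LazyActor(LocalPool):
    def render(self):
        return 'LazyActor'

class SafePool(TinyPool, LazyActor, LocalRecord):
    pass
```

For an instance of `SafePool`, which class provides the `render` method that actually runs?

LazyActor

L[SafePool] = SafePool + merge(L[TinyPool], L[LazyActor], L[LocalRecord], [TinyPool LazyActor LocalRecord])
  take TinyPool:  [TinyPool RemoteQueue RemoteStore SimpleAgent object] + [LazyActor LocalPool RemoteQueue RemoteStore SimpleAgent object] + [LocalRecord RemoteStore SimpleAgent object] + [TinyPool LazyActor LocalRecord]
  take LazyActor:  [RemoteQueue RemoteStore SimpleAgent object] + [LazyActor LocalPool RemoteQueue RemoteStore SimpleAgent object] + [LocalRecord RemoteStore SimpleAgent object] + [LazyActor LocalRecord]
  take LocalPool:  [RemoteQueue RemoteStore SimpleAgent object] + [LocalPool RemoteQueue RemoteStore SimpleAgent object] + [LocalRecord RemoteStore SimpleAgent object] + [LocalRecord]
  take RemoteQueue:  [RemoteQueue RemoteStore SimpleAgent object] + [RemoteQueue RemoteStore SimpleAgent object] + [LocalRecord RemoteStore SimpleAgent object] + [LocalRecord]
  take LocalRecord:  [RemoteStore SimpleAgent object] + [RemoteStore SimpleAgent object] + [LocalRecord RemoteStore SimpleAgent object] + [LocalRecord]
  take RemoteStore:  [RemoteStore SimpleAgent object] + [RemoteStore SimpleAgent object] + [RemoteStore SimpleAgent object]
  take SimpleAgent:  [SimpleAgent object] + [SimpleAgent object] + [SimpleAgent object]
  take object:  [object] + [object] + [object]
MRO: SafePool TinyPool LazyActor LocalPool RemoteQueue LocalRecord RemoteStore SimpleAgent object
render is defined in: LazyActor, LocalPool. First along the MRO is LazyActor.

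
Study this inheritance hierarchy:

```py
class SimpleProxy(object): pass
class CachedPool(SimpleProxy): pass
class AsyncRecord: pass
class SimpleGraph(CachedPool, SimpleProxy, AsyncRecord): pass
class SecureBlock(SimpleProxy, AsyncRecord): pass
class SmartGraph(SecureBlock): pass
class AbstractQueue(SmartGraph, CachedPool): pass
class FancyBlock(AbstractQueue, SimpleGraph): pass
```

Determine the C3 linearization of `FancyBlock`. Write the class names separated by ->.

FancyBlock -> AbstractQueue -> SmartGraph -> SecureBlock -> SimpleGraph -> CachedPool -> SimpleProxy -> AsyncRecord -> object

L[FancyBlock] = FancyBlock + merge(L[AbstractQueue], L[SimpleGraph], [AbstractQueue SimpleGraph])
  take AbstractQueue:  [AbstractQueue SmartGraph SecureBlock CachedPool SimpleProxy AsyncRecord object] + [SimpleGraph CachedPool SimpleProxy AsyncRecord object] + [AbstractQueue SimpleGraph]
  take SmartGraph:  [SmartGraph SecureBlock CachedPool SimpleProxy AsyncRecord object] + [SimpleGraph CachedPool SimpleProxy AsyncRecord object] + [SimpleGraph]
  take SecureBlock:  [SecureBlock CachedPool SimpleProxy AsyncRecord object] + [SimpleGraph CachedPool SimpleProxy AsyncRecord object] + [SimpleGraph]
  take SimpleGraph:  [CachedPool SimpleProxy AsyncRecord object] + [SimpleGraph CachedPool SimpleProxy AsyncRecord object] + [SimpleGraph]
  take CachedPool:  [CachedPool SimpleProxy AsyncRecord object] + [CachedPool SimpleProxy AsyncRecord object]
  take SimpleProxy:  [SimpleProxy AsyncRecord object] + [SimpleProxy AsyncRecord object]
  take AsyncRecord:  [AsyncRecord object] + [AsyncRecord object]
  take object:  [object] + [object]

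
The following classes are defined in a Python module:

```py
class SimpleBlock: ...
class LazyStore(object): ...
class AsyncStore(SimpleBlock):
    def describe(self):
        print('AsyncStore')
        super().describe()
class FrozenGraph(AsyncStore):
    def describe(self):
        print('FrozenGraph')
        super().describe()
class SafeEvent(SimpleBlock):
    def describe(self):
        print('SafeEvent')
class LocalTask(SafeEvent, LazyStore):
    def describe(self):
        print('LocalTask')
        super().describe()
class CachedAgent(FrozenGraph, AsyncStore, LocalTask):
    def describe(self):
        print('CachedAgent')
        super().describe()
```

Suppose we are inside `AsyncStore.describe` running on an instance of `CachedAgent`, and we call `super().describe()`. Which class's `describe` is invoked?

L[CachedAgent] = CachedAgent + merge(L[FrozenGraph], L[AsyncStore], L[LocalTask], [FrozenGraph AsyncStore LocalTask])
  take FrozenGraph:  [FrozenGraph AsyncStore SimpleBlock object] + [AsyncStore SimpleBlock object] + [LocalTask SafeEvent SimpleBlock LazyStore object] + [FrozenGraph AsyncStore LocalTask]
  take AsyncStore:  [AsyncStore SimpleBlock object] + [AsyncStore SimpleBlock object] + [LocalTask SafeEvent SimpleBlock LazyStore object] + [AsyncStore LocalTask]
  take LocalTask:  [SimpleBlock object] + [SimpleBlock object] + [LocalTask SafeEvent SimpleBlock LazyStore object] + [LocalTask]
  take SafeEvent:  [SimpleBlock object] + [SimpleBlock object] + [SafeEvent SimpleBlock LazyStore object]
  take SimpleBlock:  [SimpleBlock object] + [SimpleBlock object] + [SimpleBlock LazyStore object]
  take LazyStore:  [object] + [object] + [LazyStore object]
  take object:  [object] + [object] + [object]
MRO: CachedAgent FrozenGraph AsyncStore LocalTask SafeEvent SimpleBlock LazyStore object
super() in AsyncStore.describe on a CachedAgent instance goes to the class after AsyncStore in CachedAgent's MRO: LocalTask.

LocalTask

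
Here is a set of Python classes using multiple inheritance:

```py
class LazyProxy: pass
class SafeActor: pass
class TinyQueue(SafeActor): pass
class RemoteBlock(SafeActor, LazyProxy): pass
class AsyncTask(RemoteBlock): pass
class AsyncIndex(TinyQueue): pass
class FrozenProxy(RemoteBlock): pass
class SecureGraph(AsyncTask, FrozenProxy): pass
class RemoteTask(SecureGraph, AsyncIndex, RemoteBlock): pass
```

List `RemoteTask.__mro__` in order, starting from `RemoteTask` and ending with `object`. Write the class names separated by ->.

RemoteTask -> SecureGraph -> AsyncTask -> FrozenProxy -> AsyncIndex -> RemoteBlock -> TinyQueue -> SafeActor -> LazyProxy -> object

L[RemoteTask] = RemoteTask + merge(L[SecureGraph], L[AsyncIndex], L[RemoteBlock], [SecureGraph AsyncIndex RemoteBlock])
  take SecureGraph:  [SecureGraph AsyncTask FrozenProxy RemoteBlock SafeActor LazyProxy object] + [AsyncIndex TinyQueue SafeActor object] + [RemoteBlock SafeActor LazyProxy object] + [SecureGraph AsyncIndex RemoteBlock]
  take AsyncTask:  [AsyncTask FrozenProxy RemoteBlock SafeActor LazyProxy object] + [AsyncIndex TinyQueue SafeActor object] + [RemoteBlock SafeActor LazyProxy object] + [AsyncIndex RemoteBlock]
  take FrozenProxy:  [FrozenProxy RemoteBlock SafeActor LazyProxy object] + [AsyncIndex TinyQueue SafeActor object] + [RemoteBlock SafeActor LazyProxy object] + [AsyncIndex RemoteBlock]
  take AsyncIndex:  [RemoteBlock SafeActor LazyProxy object] + [AsyncIndex TinyQueue SafeActor object] + [RemoteBlock SafeActor LazyProxy object] + [AsyncIndex RemoteBlock]
  take RemoteBlock:  [RemoteBlock SafeActor LazyProxy object] + [TinyQueue SafeActor object] + [RemoteBlock SafeActor LazyProxy object] + [RemoteBlock]
  take TinyQueue:  [SafeActor LazyProxy object] + [TinyQueue SafeActor object] + [SafeActor LazyProxy object]
  take SafeActor:  [SafeActor LazyProxy object] + [SafeActor object] + [SafeActor LazyProxy object]
  take LazyProxy:  [LazyProxy object] + [object] + [LazyProxy object]
  take object:  [object] + [object] + [object]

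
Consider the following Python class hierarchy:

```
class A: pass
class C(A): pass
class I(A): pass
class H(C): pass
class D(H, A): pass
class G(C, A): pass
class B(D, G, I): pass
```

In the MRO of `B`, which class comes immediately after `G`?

C

L[B] = B + merge(L[D], L[G], L[I], [D G I])
  take D:  [D H C A object] + [G C A object] + [I A object] + [D G I]
  take H:  [H C A object] + [G C A object] + [I A object] + [G I]
  take G:  [C A object] + [G C A object] + [I A object] + [G I]
  take C:  [C A object] + [C A object] + [I A object] + [I]
  take I:  [A object] + [A object] + [I A object] + [I]
  take A:  [A object] + [A object] + [A object]
  take object:  [object] + [object] + [object]
MRO: B D H G C I A object
G is at position 3; next is C.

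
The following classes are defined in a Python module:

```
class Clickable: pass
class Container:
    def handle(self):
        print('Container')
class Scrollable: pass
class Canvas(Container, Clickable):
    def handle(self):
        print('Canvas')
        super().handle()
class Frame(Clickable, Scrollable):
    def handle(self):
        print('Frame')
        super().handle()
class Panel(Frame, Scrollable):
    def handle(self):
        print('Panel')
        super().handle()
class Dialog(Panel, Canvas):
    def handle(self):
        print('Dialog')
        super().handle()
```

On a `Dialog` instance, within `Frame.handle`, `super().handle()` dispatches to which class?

L[Dialog] = Dialog + merge(L[Panel], L[Canvas], [Panel Canvas])
  take Panel:  [Panel Frame Clickable Scrollable object] + [Canvas Container Clickable object] + [Panel Canvas]
  take Frame:  [Frame Clickable Scrollable object] + [Canvas Container Clickable object] + [Canvas]
  take Canvas:  [Clickable Scrollable object] + [Canvas Container Clickable object] + [Canvas]
  take Container:  [Clickable Scrollable object] + [Container Clickable object]
  take Clickable:  [Clickable Scrollable object] + [Clickable object]
  take Scrollable:  [Scrollable object] + [object]
  take object:  [object] + [object]
MRO: Dialog Panel Frame Canvas Container Clickable Scrollable object
super() in Frame.handle on a Dialog instance goes to the class after Frame in Dialog's MRO: Canvas.

Canvas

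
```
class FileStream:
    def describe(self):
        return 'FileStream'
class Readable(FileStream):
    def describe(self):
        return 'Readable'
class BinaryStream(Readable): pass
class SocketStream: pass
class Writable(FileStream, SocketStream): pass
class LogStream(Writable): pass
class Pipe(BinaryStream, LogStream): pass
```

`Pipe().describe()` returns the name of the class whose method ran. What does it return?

L[Pipe] = Pipe + merge(L[BinaryStream], L[LogStream], [BinaryStream LogStream])
  take BinaryStream:  [BinaryStream Readable FileStream object] + [LogStream Writable FileStream SocketStream object] + [BinaryStream LogStream]
  take Readable:  [Readable FileStream object] + [LogStream Writable FileStream SocketStream object] + [LogStream]
  take LogStream:  [FileStream object] + [LogStream Writable FileStream SocketStream object] + [LogStream]
  take Writable:  [FileStream object] + [Writable FileStream SocketStream object]
  take FileStream:  [FileStream object] + [FileStream SocketStream object]
  take SocketStream:  [object] + [SocketStream object]
  take object:  [object] + [object]
MRO: Pipe BinaryStream Readable LogStream Writable FileStream SocketStream object
describe is defined in: FileStream, Readable. First along the MRO is Readable.

Readable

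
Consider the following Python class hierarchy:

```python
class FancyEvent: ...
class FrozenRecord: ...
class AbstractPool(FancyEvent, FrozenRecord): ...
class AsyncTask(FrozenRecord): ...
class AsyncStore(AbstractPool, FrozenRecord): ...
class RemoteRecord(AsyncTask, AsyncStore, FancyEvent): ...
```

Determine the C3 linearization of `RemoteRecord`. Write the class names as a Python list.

[RemoteRecord, AsyncTask, AsyncStore, AbstractPool, FancyEvent, FrozenRecord, object]

L[RemoteRecord] = RemoteRecord + merge(L[AsyncTask], L[AsyncStore], L[FancyEvent], [AsyncTask AsyncStore FancyEvent])
  take AsyncTask:  [AsyncTask FrozenRecord object] + [AsyncStore AbstractPool FancyEvent FrozenRecord object] + [FancyEvent object] + [AsyncTask AsyncStore FancyEvent]
  take AsyncStore:  [FrozenRecord object] + [AsyncStore AbstractPool FancyEvent FrozenRecord object] + [FancyEvent object] + [AsyncStore FancyEvent]
  take AbstractPool:  [FrozenRecord object] + [AbstractPool FancyEvent FrozenRecord object] + [FancyEvent object] + [FancyEvent]
  take FancyEvent:  [FrozenRecord object] + [FancyEvent FrozenRecord object] + [FancyEvent object] + [FancyEvent]
  take FrozenRecord:  [FrozenRecord object] + [FrozenRecord object] + [object]
  take object:  [object] + [object] + [object]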